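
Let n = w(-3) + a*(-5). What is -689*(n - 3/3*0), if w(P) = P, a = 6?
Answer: 22737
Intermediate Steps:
n = -33 (n = -3 + 6*(-5) = -3 - 30 = -33)
-689*(n - 3/3*0) = -689*(-33 - 3/3*0) = -689*(-33 - 3*⅓*0) = -689*(-33 - 1*0) = -689*(-33 + 0) = -689*(-33) = 22737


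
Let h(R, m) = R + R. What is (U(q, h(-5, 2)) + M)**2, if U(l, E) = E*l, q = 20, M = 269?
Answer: 4761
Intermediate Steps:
h(R, m) = 2*R
(U(q, h(-5, 2)) + M)**2 = ((2*(-5))*20 + 269)**2 = (-10*20 + 269)**2 = (-200 + 269)**2 = 69**2 = 4761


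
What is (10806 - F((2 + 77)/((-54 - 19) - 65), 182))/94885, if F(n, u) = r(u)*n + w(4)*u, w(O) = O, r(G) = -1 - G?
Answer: 458769/4364710 ≈ 0.10511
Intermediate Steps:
F(n, u) = 4*u + n*(-1 - u) (F(n, u) = (-1 - u)*n + 4*u = n*(-1 - u) + 4*u = 4*u + n*(-1 - u))
(10806 - F((2 + 77)/((-54 - 19) - 65), 182))/94885 = (10806 - (4*182 - (2 + 77)/((-54 - 19) - 65)*(1 + 182)))/94885 = (10806 - (728 - 1*79/(-73 - 65)*183))*(1/94885) = (10806 - (728 - 1*79/(-138)*183))*(1/94885) = (10806 - (728 - 1*79*(-1/138)*183))*(1/94885) = (10806 - (728 - 1*(-79/138)*183))*(1/94885) = (10806 - (728 + 4819/46))*(1/94885) = (10806 - 1*38307/46)*(1/94885) = (10806 - 38307/46)*(1/94885) = (458769/46)*(1/94885) = 458769/4364710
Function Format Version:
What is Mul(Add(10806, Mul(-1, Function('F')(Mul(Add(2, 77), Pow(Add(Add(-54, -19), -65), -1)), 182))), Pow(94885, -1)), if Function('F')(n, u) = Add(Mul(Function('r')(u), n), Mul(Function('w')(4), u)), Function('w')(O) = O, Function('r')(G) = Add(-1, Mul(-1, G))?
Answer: Rational(458769, 4364710) ≈ 0.10511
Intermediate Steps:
Function('F')(n, u) = Add(Mul(4, u), Mul(n, Add(-1, Mul(-1, u)))) (Function('F')(n, u) = Add(Mul(Add(-1, Mul(-1, u)), n), Mul(4, u)) = Add(Mul(n, Add(-1, Mul(-1, u))), Mul(4, u)) = Add(Mul(4, u), Mul(n, Add(-1, Mul(-1, u)))))
Mul(Add(10806, Mul(-1, Function('F')(Mul(Add(2, 77), Pow(Add(Add(-54, -19), -65), -1)), 182))), Pow(94885, -1)) = Mul(Add(10806, Mul(-1, Add(Mul(4, 182), Mul(-1, Mul(Add(2, 77), Pow(Add(Add(-54, -19), -65), -1)), Add(1, 182))))), Pow(94885, -1)) = Mul(Add(10806, Mul(-1, Add(728, Mul(-1, Mul(79, Pow(Add(-73, -65), -1)), 183)))), Rational(1, 94885)) = Mul(Add(10806, Mul(-1, Add(728, Mul(-1, Mul(79, Pow(-138, -1)), 183)))), Rational(1, 94885)) = Mul(Add(10806, Mul(-1, Add(728, Mul(-1, Mul(79, Rational(-1, 138)), 183)))), Rational(1, 94885)) = Mul(Add(10806, Mul(-1, Add(728, Mul(-1, Rational(-79, 138), 183)))), Rational(1, 94885)) = Mul(Add(10806, Mul(-1, Add(728, Rational(4819, 46)))), Rational(1, 94885)) = Mul(Add(10806, Mul(-1, Rational(38307, 46))), Rational(1, 94885)) = Mul(Add(10806, Rational(-38307, 46)), Rational(1, 94885)) = Mul(Rational(458769, 46), Rational(1, 94885)) = Rational(458769, 4364710)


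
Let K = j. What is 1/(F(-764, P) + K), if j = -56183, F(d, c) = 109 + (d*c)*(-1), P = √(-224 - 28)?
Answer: -28037/1645692434 - 1146*I*√7/822846217 ≈ -1.7037e-5 - 3.6848e-6*I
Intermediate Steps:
P = 6*I*√7 (P = √(-252) = 6*I*√7 ≈ 15.875*I)
F(d, c) = 109 - c*d (F(d, c) = 109 + (c*d)*(-1) = 109 - c*d)
K = -56183
1/(F(-764, P) + K) = 1/((109 - 1*6*I*√7*(-764)) - 56183) = 1/((109 + 4584*I*√7) - 56183) = 1/(-56074 + 4584*I*√7)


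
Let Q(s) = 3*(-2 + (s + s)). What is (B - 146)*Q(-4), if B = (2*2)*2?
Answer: 4140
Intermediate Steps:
Q(s) = -6 + 6*s (Q(s) = 3*(-2 + 2*s) = -6 + 6*s)
B = 8 (B = 4*2 = 8)
(B - 146)*Q(-4) = (8 - 146)*(-6 + 6*(-4)) = -138*(-6 - 24) = -138*(-30) = 4140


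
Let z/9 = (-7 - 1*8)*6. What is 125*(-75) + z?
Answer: -10185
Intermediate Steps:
z = -810 (z = 9*((-7 - 1*8)*6) = 9*((-7 - 8)*6) = 9*(-15*6) = 9*(-90) = -810)
125*(-75) + z = 125*(-75) - 810 = -9375 - 810 = -10185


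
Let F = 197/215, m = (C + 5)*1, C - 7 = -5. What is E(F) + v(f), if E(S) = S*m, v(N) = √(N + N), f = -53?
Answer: 1379/215 + I*√106 ≈ 6.414 + 10.296*I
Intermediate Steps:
C = 2 (C = 7 - 5 = 2)
v(N) = √2*√N (v(N) = √(2*N) = √2*√N)
m = 7 (m = (2 + 5)*1 = 7*1 = 7)
F = 197/215 (F = 197*(1/215) = 197/215 ≈ 0.91628)
E(S) = 7*S (E(S) = S*7 = 7*S)
E(F) + v(f) = 7*(197/215) + √2*√(-53) = 1379/215 + √2*(I*√53) = 1379/215 + I*√106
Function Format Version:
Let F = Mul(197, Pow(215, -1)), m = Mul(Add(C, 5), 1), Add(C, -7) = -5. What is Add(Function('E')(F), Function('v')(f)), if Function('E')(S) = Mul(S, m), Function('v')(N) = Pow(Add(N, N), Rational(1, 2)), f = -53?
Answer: Add(Rational(1379, 215), Mul(I, Pow(106, Rational(1, 2)))) ≈ Add(6.4140, Mul(10.296, I))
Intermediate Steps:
C = 2 (C = Add(7, -5) = 2)
Function('v')(N) = Mul(Pow(2, Rational(1, 2)), Pow(N, Rational(1, 2))) (Function('v')(N) = Pow(Mul(2, N), Rational(1, 2)) = Mul(Pow(2, Rational(1, 2)), Pow(N, Rational(1, 2))))
m = 7 (m = Mul(Add(2, 5), 1) = Mul(7, 1) = 7)
F = Rational(197, 215) (F = Mul(197, Rational(1, 215)) = Rational(197, 215) ≈ 0.91628)
Function('E')(S) = Mul(7, S) (Function('E')(S) = Mul(S, 7) = Mul(7, S))
Add(Function('E')(F), Function('v')(f)) = Add(Mul(7, Rational(197, 215)), Mul(Pow(2, Rational(1, 2)), Pow(-53, Rational(1, 2)))) = Add(Rational(1379, 215), Mul(Pow(2, Rational(1, 2)), Mul(I, Pow(53, Rational(1, 2))))) = Add(Rational(1379, 215), Mul(I, Pow(106, Rational(1, 2))))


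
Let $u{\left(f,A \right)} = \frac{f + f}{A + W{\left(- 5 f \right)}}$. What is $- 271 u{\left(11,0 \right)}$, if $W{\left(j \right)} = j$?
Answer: $\frac{542}{5} \approx 108.4$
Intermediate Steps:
$u{\left(f,A \right)} = \frac{2 f}{A - 5 f}$ ($u{\left(f,A \right)} = \frac{f + f}{A - 5 f} = \frac{2 f}{A - 5 f}$)
$- 271 u{\left(11,0 \right)} = - 271 \cdot 2 \cdot 11 \frac{1}{0 - 55} = - 271 \cdot 2 \cdot 11 \frac{1}{-55} = - 271 \cdot 2 \cdot 11 \left(- \frac{1}{55}\right) = \left(-271\right) \left(- \frac{2}{5}\right) = \frac{542}{5}$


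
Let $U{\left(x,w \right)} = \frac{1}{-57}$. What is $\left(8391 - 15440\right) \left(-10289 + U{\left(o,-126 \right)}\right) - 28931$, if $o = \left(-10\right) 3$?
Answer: $\frac{217495061}{3} \approx 7.2498 \cdot 10^{7}$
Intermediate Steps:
$o = -30$
$U{\left(x,w \right)} = - \frac{1}{57}$
$\left(8391 - 15440\right) \left(-10289 + U{\left(o,-126 \right)}\right) - 28931 = \left(8391 - 15440\right) \left(-10289 - \frac{1}{57}\right) - 28931 = \left(-7049\right) \left(- \frac{586474}{57}\right) - 28931 = \frac{217581854}{3} - 28931 = \frac{217495061}{3}$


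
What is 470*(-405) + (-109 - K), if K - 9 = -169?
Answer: -190299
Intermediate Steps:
K = -160 (K = 9 - 169 = -160)
470*(-405) + (-109 - K) = 470*(-405) + (-109 - 1*(-160)) = -190350 + (-109 + 160) = -190350 + 51 = -190299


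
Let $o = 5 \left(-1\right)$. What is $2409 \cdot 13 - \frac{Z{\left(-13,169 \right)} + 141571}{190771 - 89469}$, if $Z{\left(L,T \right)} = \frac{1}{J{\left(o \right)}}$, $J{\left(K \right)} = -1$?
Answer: $\frac{1586166582}{50651} \approx 31316.0$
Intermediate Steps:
$o = -5$
$Z{\left(L,T \right)} = -1$ ($Z{\left(L,T \right)} = \frac{1}{-1} = -1$)
$2409 \cdot 13 - \frac{Z{\left(-13,169 \right)} + 141571}{190771 - 89469} = 2409 \cdot 13 - \frac{-1 + 141571}{190771 - 89469} = 31317 - \frac{141570}{101302} = 31317 - 141570 \cdot \frac{1}{101302} = 31317 - \frac{70785}{50651} = \frac{1586166582}{50651}$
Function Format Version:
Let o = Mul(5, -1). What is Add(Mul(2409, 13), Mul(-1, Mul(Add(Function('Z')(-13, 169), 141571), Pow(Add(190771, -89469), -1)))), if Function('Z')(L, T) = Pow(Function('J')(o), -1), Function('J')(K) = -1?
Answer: Rational(1586166582, 50651) ≈ 31316.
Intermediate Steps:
o = -5
Function('Z')(L, T) = -1 (Function('Z')(L, T) = Pow(-1, -1) = -1)
Add(Mul(2409, 13), Mul(-1, Mul(Add(Function('Z')(-13, 169), 141571), Pow(Add(190771, -89469), -1)))) = Add(Mul(2409, 13), Mul(-1, Mul(Add(-1, 141571), Pow(Add(190771, -89469), -1)))) = Add(31317, Mul(-1, Mul(141570, Pow(101302, -1)))) = Add(31317, Mul(-1, Mul(141570, Rational(1, 101302)))) = Add(31317, Mul(-1, Rational(70785, 50651))) = Add(31317, Rational(-70785, 50651)) = Rational(1586166582, 50651)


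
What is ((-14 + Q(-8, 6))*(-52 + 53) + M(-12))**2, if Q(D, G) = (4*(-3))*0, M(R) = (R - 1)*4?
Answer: 4356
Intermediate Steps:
M(R) = -4 + 4*R (M(R) = (-1 + R)*4 = -4 + 4*R)
Q(D, G) = 0 (Q(D, G) = -12*0 = 0)
((-14 + Q(-8, 6))*(-52 + 53) + M(-12))**2 = ((-14 + 0)*(-52 + 53) + (-4 + 4*(-12)))**2 = (-14*1 + (-4 - 48))**2 = (-14 - 52)**2 = (-66)**2 = 4356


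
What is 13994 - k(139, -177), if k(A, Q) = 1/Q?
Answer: 2476939/177 ≈ 13994.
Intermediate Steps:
13994 - k(139, -177) = 13994 - 1/(-177) = 13994 - 1*(-1/177) = 13994 + 1/177 = 2476939/177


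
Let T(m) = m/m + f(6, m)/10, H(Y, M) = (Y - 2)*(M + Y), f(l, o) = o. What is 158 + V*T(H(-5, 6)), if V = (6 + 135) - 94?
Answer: 1721/10 ≈ 172.10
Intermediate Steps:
H(Y, M) = (-2 + Y)*(M + Y)
T(m) = 1 + m/10 (T(m) = m/m + m/10 = 1 + m*(⅒) = 1 + m/10)
V = 47 (V = 141 - 94 = 47)
158 + V*T(H(-5, 6)) = 158 + 47*(1 + ((-5)² - 2*6 - 2*(-5) + 6*(-5))/10) = 158 + 47*(1 + (25 - 12 + 10 - 30)/10) = 158 + 47*(1 + (⅒)*(-7)) = 158 + 47*(1 - 7/10) = 158 + 47*(3/10) = 158 + 141/10 = 1721/10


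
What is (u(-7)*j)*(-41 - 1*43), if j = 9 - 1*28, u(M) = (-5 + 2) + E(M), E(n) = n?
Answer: -15960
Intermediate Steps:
u(M) = -3 + M (u(M) = (-5 + 2) + M = -3 + M)
j = -19 (j = 9 - 28 = -19)
(u(-7)*j)*(-41 - 1*43) = ((-3 - 7)*(-19))*(-41 - 1*43) = (-10*(-19))*(-41 - 43) = 190*(-84) = -15960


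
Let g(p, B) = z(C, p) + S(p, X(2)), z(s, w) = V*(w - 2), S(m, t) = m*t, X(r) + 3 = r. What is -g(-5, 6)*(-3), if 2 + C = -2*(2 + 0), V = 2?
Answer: -27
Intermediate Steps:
X(r) = -3 + r
C = -6 (C = -2 - 2*(2 + 0) = -2 - 2*2 = -2 - 4 = -6)
z(s, w) = -4 + 2*w (z(s, w) = 2*(w - 2) = 2*(-2 + w) = -4 + 2*w)
g(p, B) = -4 + p (g(p, B) = (-4 + 2*p) + p*(-3 + 2) = (-4 + 2*p) + p*(-1) = (-4 + 2*p) - p = -4 + p)
-g(-5, 6)*(-3) = -(-4 - 5)*(-3) = -1*(-9)*(-3) = 9*(-3) = -27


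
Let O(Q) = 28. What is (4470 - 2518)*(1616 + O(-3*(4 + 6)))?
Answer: 3209088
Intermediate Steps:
(4470 - 2518)*(1616 + O(-3*(4 + 6))) = (4470 - 2518)*(1616 + 28) = 1952*1644 = 3209088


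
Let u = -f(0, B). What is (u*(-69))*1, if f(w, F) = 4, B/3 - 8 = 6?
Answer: 276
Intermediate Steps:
B = 42 (B = 24 + 3*6 = 24 + 18 = 42)
u = -4 (u = -1*4 = -4)
(u*(-69))*1 = -4*(-69)*1 = 276*1 = 276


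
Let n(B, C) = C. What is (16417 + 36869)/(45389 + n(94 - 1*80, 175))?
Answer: 8881/7594 ≈ 1.1695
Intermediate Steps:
(16417 + 36869)/(45389 + n(94 - 1*80, 175)) = (16417 + 36869)/(45389 + 175) = 53286/45564 = 53286*(1/45564) = 8881/7594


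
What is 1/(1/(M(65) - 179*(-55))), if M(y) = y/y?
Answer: 9846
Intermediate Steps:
M(y) = 1
1/(1/(M(65) - 179*(-55))) = 1/(1/(1 - 179*(-55))) = 1/(1/(1 + 9845)) = 1/(1/9846) = 9846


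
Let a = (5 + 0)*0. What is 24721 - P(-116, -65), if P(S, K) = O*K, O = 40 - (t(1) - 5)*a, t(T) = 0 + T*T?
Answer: 27321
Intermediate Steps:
t(T) = T² (t(T) = 0 + T² = T²)
a = 0 (a = 5*0 = 0)
O = 40 (O = 40 - (1² - 5)*0 = 40 - (1 - 5)*0 = 40 - (-4)*0 = 40 - 1*0 = 40 + 0 = 40)
P(S, K) = 40*K
24721 - P(-116, -65) = 24721 - 40*(-65) = 24721 - 1*(-2600) = 24721 + 2600 = 27321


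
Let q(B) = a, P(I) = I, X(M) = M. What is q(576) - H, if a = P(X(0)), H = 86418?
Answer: -86418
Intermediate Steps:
a = 0
q(B) = 0
q(576) - H = 0 - 1*86418 = 0 - 86418 = -86418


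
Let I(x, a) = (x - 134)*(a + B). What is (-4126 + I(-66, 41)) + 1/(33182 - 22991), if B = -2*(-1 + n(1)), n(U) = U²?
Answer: -125614265/10191 ≈ -12326.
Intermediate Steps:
B = 0 (B = -2*(-1 + 1²) = -2*(-1 + 1) = -2*0 = 0)
I(x, a) = a*(-134 + x) (I(x, a) = (x - 134)*(a + 0) = (-134 + x)*a = a*(-134 + x))
(-4126 + I(-66, 41)) + 1/(33182 - 22991) = (-4126 + 41*(-134 - 66)) + 1/(33182 - 22991) = (-4126 + 41*(-200)) + 1/10191 = (-4126 - 8200) + 1/10191 = -12326 + 1/10191 = -125614265/10191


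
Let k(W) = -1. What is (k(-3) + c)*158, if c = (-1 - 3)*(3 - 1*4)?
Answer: 474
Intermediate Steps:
c = 4 (c = -4*(3 - 4) = -4*(-1) = 4)
(k(-3) + c)*158 = (-1 + 4)*158 = 3*158 = 474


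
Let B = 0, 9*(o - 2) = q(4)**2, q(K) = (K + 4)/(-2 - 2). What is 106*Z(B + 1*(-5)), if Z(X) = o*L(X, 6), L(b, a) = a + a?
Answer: 9328/3 ≈ 3109.3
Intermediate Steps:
q(K) = -1 - K/4 (q(K) = (4 + K)/(-4) = (4 + K)*(-1/4) = -1 - K/4)
L(b, a) = 2*a
o = 22/9 (o = 2 + (-1 - 1/4*4)**2/9 = 2 + (-1 - 1)**2/9 = 2 + (1/9)*(-2)**2 = 2 + (1/9)*4 = 2 + 4/9 = 22/9 ≈ 2.4444)
Z(X) = 88/3 (Z(X) = 22*(2*6)/9 = (22/9)*12 = 88/3)
106*Z(B + 1*(-5)) = 106*(88/3) = 9328/3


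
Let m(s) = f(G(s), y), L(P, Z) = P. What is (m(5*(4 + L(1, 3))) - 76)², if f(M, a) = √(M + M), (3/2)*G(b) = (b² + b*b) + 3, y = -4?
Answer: 22340/3 - 304*√3759/3 ≈ 1233.9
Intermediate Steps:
G(b) = 2 + 4*b²/3 (G(b) = 2*((b² + b*b) + 3)/3 = 2*((b² + b²) + 3)/3 = 2*(2*b² + 3)/3 = 2*(3 + 2*b²)/3 = 2 + 4*b²/3)
f(M, a) = √2*√M (f(M, a) = √(2*M) = √2*√M)
m(s) = √2*√(2 + 4*s²/3)
(m(5*(4 + L(1, 3))) - 76)² = (2*√(9 + 6*(5*(4 + 1))²)/3 - 76)² = (2*√(9 + 6*(5*5)²)/3 - 76)² = (2*√(9 + 6*25²)/3 - 76)² = (2*√(9 + 6*625)/3 - 76)² = (2*√(9 + 3750)/3 - 76)² = (2*√3759/3 - 76)² = (-76 + 2*√3759/3)²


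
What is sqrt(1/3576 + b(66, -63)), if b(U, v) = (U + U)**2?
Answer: 5*sqrt(2228142126)/1788 ≈ 132.00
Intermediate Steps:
b(U, v) = 4*U**2 (b(U, v) = (2*U)**2 = 4*U**2)
sqrt(1/3576 + b(66, -63)) = sqrt(1/3576 + 4*66**2) = sqrt(1/3576 + 4*4356) = sqrt(1/3576 + 17424) = sqrt(62308225/3576) = 5*sqrt(2228142126)/1788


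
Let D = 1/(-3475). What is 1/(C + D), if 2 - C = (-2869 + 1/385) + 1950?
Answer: 267575/246435803 ≈ 0.0010858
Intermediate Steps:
D = -1/3475 ≈ -0.00028777
C = 354584/385 (C = 2 - ((-2869 + 1/385) + 1950) = 2 - (-1104564/385 + 1950) = 2 - 1*(-353814/385) = 2 + 353814/385 = 354584/385 ≈ 921.00)
1/(C + D) = 1/(354584/385 - 1/3475) = 1/(246435803/267575) = 267575/246435803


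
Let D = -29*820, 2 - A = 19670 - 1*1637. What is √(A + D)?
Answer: I*√41811 ≈ 204.48*I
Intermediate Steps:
A = -18031 (A = 2 - (19670 - 1*1637) = 2 - (19670 - 1637) = 2 - 1*18033 = 2 - 18033 = -18031)
D = -23780
√(A + D) = √(-18031 - 23780) = √(-41811) = I*√41811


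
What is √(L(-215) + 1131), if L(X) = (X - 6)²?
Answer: 62*√13 ≈ 223.54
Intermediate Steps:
L(X) = (-6 + X)²
√(L(-215) + 1131) = √((-6 - 215)² + 1131) = √((-221)² + 1131) = √(48841 + 1131) = √49972 = 62*√13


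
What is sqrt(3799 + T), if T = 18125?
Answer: 6*sqrt(609) ≈ 148.07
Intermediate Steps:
sqrt(3799 + T) = sqrt(3799 + 18125) = sqrt(21924) = 6*sqrt(609)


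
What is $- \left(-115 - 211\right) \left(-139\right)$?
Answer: $-45314$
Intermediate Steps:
$- \left(-115 - 211\right) \left(-139\right) = - \left(-326\right) \left(-139\right) = \left(-1\right) 45314 = -45314$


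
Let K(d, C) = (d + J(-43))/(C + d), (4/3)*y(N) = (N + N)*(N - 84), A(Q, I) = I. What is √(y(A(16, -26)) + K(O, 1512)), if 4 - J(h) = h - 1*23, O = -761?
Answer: √2419045349/751 ≈ 65.491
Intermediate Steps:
J(h) = 27 - h (J(h) = 4 - (h - 1*23) = 4 - (h - 23) = 4 - (-23 + h) = 4 + (23 - h) = 27 - h)
y(N) = 3*N*(-84 + N)/2 (y(N) = 3*((N + N)*(N - 84))/4 = 3*((2*N)*(-84 + N))/4 = 3*(2*N*(-84 + N))/4 = 3*N*(-84 + N)/2)
K(d, C) = (70 + d)/(C + d) (K(d, C) = (d + (27 - 1*(-43)))/(C + d) = (d + (27 + 43))/(C + d) = (d + 70)/(C + d) = (70 + d)/(C + d))
√(y(A(16, -26)) + K(O, 1512)) = √((3/2)*(-26)*(-84 - 26) + (70 - 761)/(1512 - 761)) = √((3/2)*(-26)*(-110) - 691/751) = √(4290 + (1/751)*(-691)) = √(4290 - 691/751) = √(3221099/751) = √2419045349/751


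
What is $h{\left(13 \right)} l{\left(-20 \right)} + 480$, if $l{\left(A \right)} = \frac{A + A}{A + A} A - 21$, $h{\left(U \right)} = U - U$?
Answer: $480$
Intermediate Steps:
$h{\left(U \right)} = 0$
$l{\left(A \right)} = -21 + A$ ($l{\left(A \right)} = \frac{2 A}{2 A} A - 21 = 2 A \frac{1}{2 A} A - 21 = 1 A - 21 = A - 21 = -21 + A$)
$h{\left(13 \right)} l{\left(-20 \right)} + 480 = 0 \left(-21 - 20\right) + 480 = 0 \left(-41\right) + 480 = 0 + 480 = 480$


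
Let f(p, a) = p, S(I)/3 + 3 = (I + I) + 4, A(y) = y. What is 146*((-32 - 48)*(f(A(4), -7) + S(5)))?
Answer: -432160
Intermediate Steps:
S(I) = 3 + 6*I (S(I) = -9 + 3*((I + I) + 4) = -9 + 3*(2*I + 4) = -9 + 3*(4 + 2*I) = -9 + (12 + 6*I) = 3 + 6*I)
146*((-32 - 48)*(f(A(4), -7) + S(5))) = 146*((-32 - 48)*(4 + (3 + 6*5))) = 146*(-80*(4 + (3 + 30))) = 146*(-80*(4 + 33)) = 146*(-80*37) = 146*(-2960) = -432160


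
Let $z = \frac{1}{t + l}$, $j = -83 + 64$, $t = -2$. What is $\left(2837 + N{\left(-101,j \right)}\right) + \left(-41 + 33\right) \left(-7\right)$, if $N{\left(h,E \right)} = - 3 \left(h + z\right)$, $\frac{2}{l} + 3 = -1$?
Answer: $\frac{15986}{5} \approx 3197.2$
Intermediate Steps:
$l = - \frac{1}{2}$ ($l = \frac{2}{-3 - 1} = \frac{2}{-4} = 2 \left(- \frac{1}{4}\right) = - \frac{1}{2} \approx -0.5$)
$j = -19$
$z = - \frac{2}{5}$ ($z = \frac{1}{-2 - \frac{1}{2}} = \frac{1}{- \frac{5}{2}} = - \frac{2}{5} \approx -0.4$)
$N{\left(h,E \right)} = \frac{6}{5} - 3 h$ ($N{\left(h,E \right)} = - 3 \left(h - \frac{2}{5}\right) = - 3 \left(- \frac{2}{5} + h\right) = \frac{6}{5} - 3 h$)
$\left(2837 + N{\left(-101,j \right)}\right) + \left(-41 + 33\right) \left(-7\right) = \left(2837 + \left(\frac{6}{5} - -303\right)\right) + \left(-41 + 33\right) \left(-7\right) = \left(2837 + \left(\frac{6}{5} + 303\right)\right) - -56 = \left(2837 + \frac{1521}{5}\right) + 56 = \frac{15706}{5} + 56 = \frac{15986}{5}$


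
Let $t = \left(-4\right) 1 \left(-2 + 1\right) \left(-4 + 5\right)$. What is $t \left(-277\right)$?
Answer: $-1108$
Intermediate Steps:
$t = 4$ ($t = - 4 \left(\left(-1\right) 1\right) = \left(-4\right) \left(-1\right) = 4$)
$t \left(-277\right) = 4 \left(-277\right) = -1108$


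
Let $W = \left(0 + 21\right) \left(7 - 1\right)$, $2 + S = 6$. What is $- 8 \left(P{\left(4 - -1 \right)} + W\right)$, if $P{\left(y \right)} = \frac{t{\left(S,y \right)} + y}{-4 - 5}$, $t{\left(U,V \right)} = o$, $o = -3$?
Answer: $- \frac{9056}{9} \approx -1006.2$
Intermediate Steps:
$S = 4$ ($S = -2 + 6 = 4$)
$t{\left(U,V \right)} = -3$
$P{\left(y \right)} = \frac{1}{3} - \frac{y}{9}$ ($P{\left(y \right)} = \frac{-3 + y}{-4 - 5} = \frac{-3 + y}{-9} = \left(-3 + y\right) \left(- \frac{1}{9}\right) = \frac{1}{3} - \frac{y}{9}$)
$W = 126$ ($W = 21 \cdot 6 = 126$)
$- 8 \left(P{\left(4 - -1 \right)} + W\right) = - 8 \left(\left(\frac{1}{3} - \frac{4 - -1}{9}\right) + 126\right) = - 8 \left(\left(\frac{1}{3} - \frac{4 + 1}{9}\right) + 126\right) = - 8 \left(\left(\frac{1}{3} - \frac{5}{9}\right) + 126\right) = - 8 \left(- \frac{2}{9} + 126\right) = \left(-8\right) \frac{1132}{9} = - \frac{9056}{9}$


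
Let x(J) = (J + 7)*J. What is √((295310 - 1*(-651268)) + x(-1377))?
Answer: 2*√708267 ≈ 1683.2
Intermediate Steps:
x(J) = J*(7 + J) (x(J) = (7 + J)*J = J*(7 + J))
√((295310 - 1*(-651268)) + x(-1377)) = √((295310 - 1*(-651268)) - 1377*(7 - 1377)) = √((295310 + 651268) - 1377*(-1370)) = √(946578 + 1886490) = √2833068 = 2*√708267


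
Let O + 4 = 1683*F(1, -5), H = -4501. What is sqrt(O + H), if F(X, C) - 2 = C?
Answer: I*sqrt(9554) ≈ 97.745*I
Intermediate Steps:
F(X, C) = 2 + C
O = -5053 (O = -4 + 1683*(2 - 5) = -4 + 1683*(-3) = -4 - 5049 = -5053)
sqrt(O + H) = sqrt(-5053 - 4501) = sqrt(-9554) = I*sqrt(9554)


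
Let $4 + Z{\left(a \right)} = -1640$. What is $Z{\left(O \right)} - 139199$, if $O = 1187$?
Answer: $-140843$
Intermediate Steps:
$Z{\left(a \right)} = -1644$ ($Z{\left(a \right)} = -4 - 1640 = -1644$)
$Z{\left(O \right)} - 139199 = -1644 - 139199 = -140843$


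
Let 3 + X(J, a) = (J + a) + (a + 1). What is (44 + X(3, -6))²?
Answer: 1089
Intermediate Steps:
X(J, a) = -2 + J + 2*a (X(J, a) = -3 + ((J + a) + (a + 1)) = -3 + ((J + a) + (1 + a)) = -3 + (1 + J + 2*a) = -2 + J + 2*a)
(44 + X(3, -6))² = (44 + (-2 + 3 + 2*(-6)))² = (44 + (-2 + 3 - 12))² = (44 - 11)² = 33² = 1089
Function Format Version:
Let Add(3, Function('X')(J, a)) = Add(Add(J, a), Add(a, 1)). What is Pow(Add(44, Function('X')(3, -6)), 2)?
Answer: 1089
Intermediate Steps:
Function('X')(J, a) = Add(-2, J, Mul(2, a)) (Function('X')(J, a) = Add(-3, Add(Add(J, a), Add(a, 1))) = Add(-3, Add(Add(J, a), Add(1, a))) = Add(-3, Add(1, J, Mul(2, a))) = Add(-2, J, Mul(2, a)))
Pow(Add(44, Function('X')(3, -6)), 2) = Pow(Add(44, Add(-2, 3, Mul(2, -6))), 2) = Pow(Add(44, Add(-2, 3, -12)), 2) = Pow(Add(44, -11), 2) = Pow(33, 2) = 1089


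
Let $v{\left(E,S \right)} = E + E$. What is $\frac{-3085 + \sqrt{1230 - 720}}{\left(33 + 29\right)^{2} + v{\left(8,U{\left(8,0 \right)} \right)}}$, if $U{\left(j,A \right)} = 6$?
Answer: $- \frac{617}{772} + \frac{\sqrt{510}}{3860} \approx -0.79337$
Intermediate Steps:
$v{\left(E,S \right)} = 2 E$
$\frac{-3085 + \sqrt{1230 - 720}}{\left(33 + 29\right)^{2} + v{\left(8,U{\left(8,0 \right)} \right)}} = \frac{-3085 + \sqrt{1230 - 720}}{\left(33 + 29\right)^{2} + 2 \cdot 8} = \frac{-3085 + \sqrt{510}}{62^{2} + 16} = \frac{-3085 + \sqrt{510}}{3844 + 16} = \frac{-3085 + \sqrt{510}}{3860} = \left(-3085 + \sqrt{510}\right) \frac{1}{3860} = - \frac{617}{772} + \frac{\sqrt{510}}{3860}$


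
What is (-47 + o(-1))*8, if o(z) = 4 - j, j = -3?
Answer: -320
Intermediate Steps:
o(z) = 7 (o(z) = 4 - 1*(-3) = 4 + 3 = 7)
(-47 + o(-1))*8 = (-47 + 7)*8 = -40*8 = -320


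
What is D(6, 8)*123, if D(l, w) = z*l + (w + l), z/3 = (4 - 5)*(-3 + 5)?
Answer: -2706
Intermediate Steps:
z = -6 (z = 3*((4 - 5)*(-3 + 5)) = 3*(-1*2) = 3*(-2) = -6)
D(l, w) = w - 5*l (D(l, w) = -6*l + (w + l) = -6*l + (l + w) = w - 5*l)
D(6, 8)*123 = (8 - 5*6)*123 = (8 - 30)*123 = -22*123 = -2706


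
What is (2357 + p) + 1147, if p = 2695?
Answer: 6199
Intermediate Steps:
(2357 + p) + 1147 = (2357 + 2695) + 1147 = 5052 + 1147 = 6199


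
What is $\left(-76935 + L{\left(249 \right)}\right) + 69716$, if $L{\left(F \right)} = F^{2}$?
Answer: $54782$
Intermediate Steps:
$\left(-76935 + L{\left(249 \right)}\right) + 69716 = \left(-76935 + 249^{2}\right) + 69716 = \left(-76935 + 62001\right) + 69716 = -14934 + 69716 = 54782$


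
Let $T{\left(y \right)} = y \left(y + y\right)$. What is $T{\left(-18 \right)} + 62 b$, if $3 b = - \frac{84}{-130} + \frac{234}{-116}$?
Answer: $\frac{1168067}{1885} \approx 619.66$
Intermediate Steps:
$b = - \frac{1723}{3770}$ ($b = \frac{- \frac{84}{-130} + \frac{234}{-116}}{3} = \frac{\left(-84\right) \left(- \frac{1}{130}\right) + 234 \left(- \frac{1}{116}\right)}{3} = \frac{\frac{42}{65} - \frac{117}{58}}{3} = \frac{1}{3} \left(- \frac{5169}{3770}\right) = - \frac{1723}{3770} \approx -0.45703$)
$T{\left(y \right)} = 2 y^{2}$ ($T{\left(y \right)} = y 2 y = 2 y^{2}$)
$T{\left(-18 \right)} + 62 b = 2 \left(-18\right)^{2} + 62 \left(- \frac{1723}{3770}\right) = 2 \cdot 324 - \frac{53413}{1885} = 648 - \frac{53413}{1885} = \frac{1168067}{1885}$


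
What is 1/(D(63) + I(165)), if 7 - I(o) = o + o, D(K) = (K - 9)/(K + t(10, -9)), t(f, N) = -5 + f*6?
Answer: -59/19030 ≈ -0.0031004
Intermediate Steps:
t(f, N) = -5 + 6*f
D(K) = (-9 + K)/(55 + K) (D(K) = (K - 9)/(K + (-5 + 6*10)) = (-9 + K)/(K + (-5 + 60)) = (-9 + K)/(K + 55) = (-9 + K)/(55 + K))
I(o) = 7 - 2*o (I(o) = 7 - (o + o) = 7 - 2*o)
1/(D(63) + I(165)) = 1/((-9 + 63)/(55 + 63) + (7 - 2*165)) = 1/(54/118 + (7 - 330)) = 1/((1/118)*54 - 323) = 1/(27/59 - 323) = 1/(-19030/59) = -59/19030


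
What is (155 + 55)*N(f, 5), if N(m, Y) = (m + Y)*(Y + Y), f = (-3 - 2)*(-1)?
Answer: 21000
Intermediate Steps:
f = 5 (f = -5*(-1) = 5)
N(m, Y) = 2*Y*(Y + m) (N(m, Y) = (Y + m)*(2*Y) = 2*Y*(Y + m))
(155 + 55)*N(f, 5) = (155 + 55)*(2*5*(5 + 5)) = 210*(2*5*10) = 210*100 = 21000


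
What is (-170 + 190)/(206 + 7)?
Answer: 20/213 ≈ 0.093897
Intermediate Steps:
(-170 + 190)/(206 + 7) = 20/213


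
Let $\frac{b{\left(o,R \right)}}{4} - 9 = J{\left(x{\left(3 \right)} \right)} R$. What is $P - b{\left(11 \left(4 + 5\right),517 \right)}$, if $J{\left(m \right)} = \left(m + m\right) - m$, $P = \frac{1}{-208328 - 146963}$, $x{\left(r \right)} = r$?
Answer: $- \frac{2217015841}{355291} \approx -6240.0$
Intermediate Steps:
$P = - \frac{1}{355291}$ ($P = \frac{1}{-355291} = - \frac{1}{355291} \approx -2.8146 \cdot 10^{-6}$)
$J{\left(m \right)} = m$ ($J{\left(m \right)} = 2 m - m = m$)
$b{\left(o,R \right)} = 36 + 12 R$ ($b{\left(o,R \right)} = 36 + 4 \cdot 3 R = 36 + 12 R$)
$P - b{\left(11 \left(4 + 5\right),517 \right)} = - \frac{1}{355291} - \left(36 + 12 \cdot 517\right) = - \frac{1}{355291} - \left(36 + 6204\right) = - \frac{1}{355291} - 6240 = - \frac{2217015841}{355291}$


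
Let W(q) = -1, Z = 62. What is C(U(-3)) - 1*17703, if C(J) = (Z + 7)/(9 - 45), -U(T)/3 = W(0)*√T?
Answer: -212459/12 ≈ -17705.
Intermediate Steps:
U(T) = 3*√T (U(T) = -(-3)*√T = 3*√T)
C(J) = -23/12 (C(J) = (62 + 7)/(9 - 45) = 69/(-36) = 69*(-1/36) = -23/12)
C(U(-3)) - 1*17703 = -23/12 - 1*17703 = -23/12 - 17703 = -212459/12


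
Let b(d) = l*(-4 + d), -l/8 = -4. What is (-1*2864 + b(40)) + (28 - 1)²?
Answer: -983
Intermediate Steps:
l = 32 (l = -8*(-4) = 32)
b(d) = -128 + 32*d (b(d) = 32*(-4 + d) = -128 + 32*d)
(-1*2864 + b(40)) + (28 - 1)² = (-1*2864 + (-128 + 32*40)) + (28 - 1)² = (-2864 + (-128 + 1280)) + 27² = (-2864 + 1152) + 729 = -1712 + 729 = -983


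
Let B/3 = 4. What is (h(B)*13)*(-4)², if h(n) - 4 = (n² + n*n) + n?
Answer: 63232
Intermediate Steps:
B = 12 (B = 3*4 = 12)
h(n) = 4 + n + 2*n² (h(n) = 4 + ((n² + n*n) + n) = 4 + ((n² + n²) + n) = 4 + (2*n² + n) = 4 + (n + 2*n²) = 4 + n + 2*n²)
(h(B)*13)*(-4)² = ((4 + 12 + 2*12²)*13)*(-4)² = ((4 + 12 + 2*144)*13)*16 = ((4 + 12 + 288)*13)*16 = (304*13)*16 = 3952*16 = 63232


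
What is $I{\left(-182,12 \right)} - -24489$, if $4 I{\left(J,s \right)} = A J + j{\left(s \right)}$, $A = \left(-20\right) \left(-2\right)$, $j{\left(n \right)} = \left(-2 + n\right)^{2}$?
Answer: $22694$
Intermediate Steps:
$A = 40$
$I{\left(J,s \right)} = 10 J + \frac{\left(-2 + s\right)^{2}}{4}$ ($I{\left(J,s \right)} = \frac{40 J + \left(-2 + s\right)^{2}}{4} = \frac{\left(-2 + s\right)^{2} + 40 J}{4} = 10 J + \frac{\left(-2 + s\right)^{2}}{4}$)
$I{\left(-182,12 \right)} - -24489 = \left(10 \left(-182\right) + \frac{\left(-2 + 12\right)^{2}}{4}\right) - -24489 = \left(-1820 + \frac{10^{2}}{4}\right) + 24489 = \left(-1820 + \frac{1}{4} \cdot 100\right) + 24489 = \left(-1820 + 25\right) + 24489 = -1795 + 24489 = 22694$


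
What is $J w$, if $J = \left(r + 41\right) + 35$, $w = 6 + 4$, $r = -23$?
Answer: $530$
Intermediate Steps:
$w = 10$
$J = 53$ ($J = \left(-23 + 41\right) + 35 = 18 + 35 = 53$)
$J w = 53 \cdot 10 = 530$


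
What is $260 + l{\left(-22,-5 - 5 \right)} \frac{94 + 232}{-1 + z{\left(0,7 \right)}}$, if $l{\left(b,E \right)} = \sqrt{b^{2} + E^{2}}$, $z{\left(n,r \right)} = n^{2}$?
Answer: $260 - 652 \sqrt{146} \approx -7618.1$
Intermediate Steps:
$l{\left(b,E \right)} = \sqrt{E^{2} + b^{2}}$
$260 + l{\left(-22,-5 - 5 \right)} \frac{94 + 232}{-1 + z{\left(0,7 \right)}} = 260 + \sqrt{\left(-5 - 5\right)^{2} + \left(-22\right)^{2}} \frac{94 + 232}{-1 + 0^{2}} = 260 + \sqrt{\left(-5 - 5\right)^{2} + 484} \frac{326}{-1 + 0} = 260 + \sqrt{\left(-10\right)^{2} + 484} \frac{326}{-1} = 260 + \sqrt{100 + 484} \cdot 326 \left(-1\right) = 260 + \sqrt{584} \left(-326\right) = 260 + 2 \sqrt{146} \left(-326\right) = 260 - 652 \sqrt{146}$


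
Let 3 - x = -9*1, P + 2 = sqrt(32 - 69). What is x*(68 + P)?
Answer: 792 + 12*I*sqrt(37) ≈ 792.0 + 72.993*I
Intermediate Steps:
P = -2 + I*sqrt(37) (P = -2 + sqrt(32 - 69) = -2 + sqrt(-37) = -2 + I*sqrt(37) ≈ -2.0 + 6.0828*I)
x = 12 (x = 3 - (-9) = 3 - 1*(-9) = 3 + 9 = 12)
x*(68 + P) = 12*(68 + (-2 + I*sqrt(37))) = 12*(66 + I*sqrt(37)) = 792 + 12*I*sqrt(37)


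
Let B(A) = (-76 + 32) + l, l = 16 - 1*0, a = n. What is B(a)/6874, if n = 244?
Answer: -2/491 ≈ -0.0040733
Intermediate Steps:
a = 244
l = 16 (l = 16 + 0 = 16)
B(A) = -28 (B(A) = (-76 + 32) + 16 = -44 + 16 = -28)
B(a)/6874 = -28/6874 = -28*1/6874 = -2/491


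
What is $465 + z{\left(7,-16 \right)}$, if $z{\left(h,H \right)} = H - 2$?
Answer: $447$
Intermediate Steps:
$z{\left(h,H \right)} = -2 + H$
$465 + z{\left(7,-16 \right)} = 465 - 18 = 447$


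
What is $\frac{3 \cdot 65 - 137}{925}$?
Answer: $\frac{58}{925} \approx 0.062703$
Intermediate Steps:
$\frac{3 \cdot 65 - 137}{925} = \left(195 - 137\right) \frac{1}{925} = 58 \cdot \frac{1}{925} = \frac{58}{925}$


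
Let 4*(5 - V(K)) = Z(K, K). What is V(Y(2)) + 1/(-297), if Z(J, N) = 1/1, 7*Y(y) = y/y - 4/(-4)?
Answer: 5639/1188 ≈ 4.7466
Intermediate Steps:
Y(y) = 2/7 (Y(y) = (y/y - 4/(-4))/7 = (1 - 4*(-1/4))/7 = (1 + 1)/7 = (1/7)*2 = 2/7)
Z(J, N) = 1
V(K) = 19/4 (V(K) = 5 - 1/4*1 = 5 - 1/4 = 19/4)
V(Y(2)) + 1/(-297) = 19/4 + 1/(-297) = 19/4 - 1/297 = 5639/1188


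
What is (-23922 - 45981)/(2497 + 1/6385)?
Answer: -446330655/15943346 ≈ -27.995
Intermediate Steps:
(-23922 - 45981)/(2497 + 1/6385) = -69903/(2497 + 1/6385) = -69903/15943346/6385 = -69903*6385/15943346 = -446330655/15943346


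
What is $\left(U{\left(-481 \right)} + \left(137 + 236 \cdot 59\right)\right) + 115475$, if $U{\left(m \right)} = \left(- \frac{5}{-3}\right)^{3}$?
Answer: $\frac{3497597}{27} \approx 1.2954 \cdot 10^{5}$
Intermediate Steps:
$U{\left(m \right)} = \frac{125}{27}$ ($U{\left(m \right)} = \left(\left(-5\right) \left(- \frac{1}{3}\right)\right)^{3} = \left(\frac{5}{3}\right)^{3} = \frac{125}{27}$)
$\left(U{\left(-481 \right)} + \left(137 + 236 \cdot 59\right)\right) + 115475 = \left(\frac{125}{27} + \left(137 + 236 \cdot 59\right)\right) + 115475 = \left(\frac{125}{27} + \left(137 + 13924\right)\right) + 115475 = \left(\frac{125}{27} + 14061\right) + 115475 = \frac{379772}{27} + 115475 = \frac{3497597}{27}$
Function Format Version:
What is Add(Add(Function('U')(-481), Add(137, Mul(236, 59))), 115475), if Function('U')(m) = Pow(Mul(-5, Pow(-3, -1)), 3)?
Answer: Rational(3497597, 27) ≈ 1.2954e+5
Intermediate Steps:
Function('U')(m) = Rational(125, 27) (Function('U')(m) = Pow(Mul(-5, Rational(-1, 3)), 3) = Pow(Rational(5, 3), 3) = Rational(125, 27))
Add(Add(Function('U')(-481), Add(137, Mul(236, 59))), 115475) = Add(Add(Rational(125, 27), Add(137, Mul(236, 59))), 115475) = Add(Add(Rational(125, 27), Add(137, 13924)), 115475) = Add(Add(Rational(125, 27), 14061), 115475) = Add(Rational(379772, 27), 115475) = Rational(3497597, 27)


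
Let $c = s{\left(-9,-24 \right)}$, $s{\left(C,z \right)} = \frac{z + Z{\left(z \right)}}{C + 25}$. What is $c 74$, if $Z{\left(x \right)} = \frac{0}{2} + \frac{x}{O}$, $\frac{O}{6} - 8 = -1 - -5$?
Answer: $- \frac{2701}{24} \approx -112.54$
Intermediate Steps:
$O = 72$ ($O = 48 + 6 \left(-1 - -5\right) = 48 + 6 \left(-1 + 5\right) = 48 + 6 \cdot 4 = 48 + 24 = 72$)
$Z{\left(x \right)} = \frac{x}{72}$ ($Z{\left(x \right)} = \frac{0}{2} + \frac{x}{72} = 0 \cdot \frac{1}{2} + x \frac{1}{72} = 0 + \frac{x}{72} = \frac{x}{72}$)
$s{\left(C,z \right)} = \frac{73 z}{72 \left(25 + C\right)}$ ($s{\left(C,z \right)} = \frac{z + \frac{z}{72}}{C + 25} = \frac{\frac{73}{72} z}{25 + C} = \frac{73 z}{72 \left(25 + C\right)}$)
$c = - \frac{73}{48}$ ($c = \frac{73}{72} \left(-24\right) \frac{1}{25 - 9} = \frac{73}{72} \left(-24\right) \frac{1}{16} = - \frac{73}{48} \approx -1.5208$)
$c 74 = \left(- \frac{73}{48}\right) 74 = - \frac{2701}{24}$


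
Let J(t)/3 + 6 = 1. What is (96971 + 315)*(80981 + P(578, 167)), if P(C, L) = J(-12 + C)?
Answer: 7876858276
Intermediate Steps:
J(t) = -15 (J(t) = -18 + 3*1 = -18 + 3 = -15)
P(C, L) = -15
(96971 + 315)*(80981 + P(578, 167)) = (96971 + 315)*(80981 - 15) = 97286*80966 = 7876858276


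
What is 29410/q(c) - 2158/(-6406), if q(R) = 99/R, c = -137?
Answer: -12905324689/317097 ≈ -40698.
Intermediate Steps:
29410/q(c) - 2158/(-6406) = 29410/((99/(-137))) - 2158/(-6406) = 29410/((99*(-1/137))) - 2158*(-1/6406) = 29410/(-99/137) + 1079/3203 = 29410*(-137/99) + 1079/3203 = -4029170/99 + 1079/3203 = -12905324689/317097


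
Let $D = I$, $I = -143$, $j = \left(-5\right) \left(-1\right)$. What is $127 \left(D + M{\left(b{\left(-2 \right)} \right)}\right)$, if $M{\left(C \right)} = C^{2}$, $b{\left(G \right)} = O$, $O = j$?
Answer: $-14986$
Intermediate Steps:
$j = 5$
$D = -143$
$O = 5$
$b{\left(G \right)} = 5$
$127 \left(D + M{\left(b{\left(-2 \right)} \right)}\right) = 127 \left(-143 + 5^{2}\right) = 127 \left(-143 + 25\right) = 127 \left(-118\right) = -14986$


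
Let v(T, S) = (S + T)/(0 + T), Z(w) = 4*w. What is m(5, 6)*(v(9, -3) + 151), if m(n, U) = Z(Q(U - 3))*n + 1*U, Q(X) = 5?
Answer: 48230/3 ≈ 16077.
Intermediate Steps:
m(n, U) = U + 20*n (m(n, U) = (4*5)*n + 1*U = 20*n + U = U + 20*n)
v(T, S) = (S + T)/T
m(5, 6)*(v(9, -3) + 151) = (6 + 20*5)*((-3 + 9)/9 + 151) = (6 + 100)*((⅑)*6 + 151) = 106*(⅔ + 151) = 106*(455/3) = 48230/3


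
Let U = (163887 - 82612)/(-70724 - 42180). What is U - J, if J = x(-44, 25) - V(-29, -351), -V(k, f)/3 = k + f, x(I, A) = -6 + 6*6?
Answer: 125242165/112904 ≈ 1109.3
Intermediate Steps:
x(I, A) = 30 (x(I, A) = -6 + 36 = 30)
V(k, f) = -3*f - 3*k (V(k, f) = -3*(k + f) = -3*(f + k) = -3*f - 3*k)
U = -81275/112904 (U = 81275/(-112904) = 81275*(-1/112904) = -81275/112904 ≈ -0.71986)
J = -1110 (J = 30 - (-3*(-351) - 3*(-29)) = 30 - (1053 + 87) = 30 - 1*1140 = 30 - 1140 = -1110)
U - J = -81275/112904 - 1*(-1110) = -81275/112904 + 1110 = 125242165/112904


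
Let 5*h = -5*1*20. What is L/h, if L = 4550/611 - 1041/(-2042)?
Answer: -763627/1919480 ≈ -0.39783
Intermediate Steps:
L = 763627/95974 (L = 4550*(1/611) - 1041*(-1/2042) = 350/47 + 1041/2042 = 763627/95974 ≈ 7.9566)
h = -20 (h = (-5*1*20)/5 = (-5*20)/5 = (⅕)*(-100) = -20)
L/h = (763627/95974)/(-20) = (763627/95974)*(-1/20) = -763627/1919480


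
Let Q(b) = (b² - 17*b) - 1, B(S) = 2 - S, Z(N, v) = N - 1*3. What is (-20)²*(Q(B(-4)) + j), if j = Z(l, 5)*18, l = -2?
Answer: -62800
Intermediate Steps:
Z(N, v) = -3 + N (Z(N, v) = N - 3 = -3 + N)
Q(b) = -1 + b² - 17*b
j = -90 (j = (-3 - 2)*18 = -5*18 = -90)
(-20)²*(Q(B(-4)) + j) = (-20)²*((-1 + (2 - 1*(-4))² - 17*(2 - 1*(-4))) - 90) = 400*((-1 + (2 + 4)² - 17*(2 + 4)) - 90) = 400*((-1 + 6² - 17*6) - 90) = 400*((-1 + 36 - 102) - 90) = 400*(-67 - 90) = 400*(-157) = -62800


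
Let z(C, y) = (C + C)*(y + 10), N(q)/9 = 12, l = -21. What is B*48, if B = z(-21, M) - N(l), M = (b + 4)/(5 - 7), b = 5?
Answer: -16272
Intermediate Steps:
N(q) = 108 (N(q) = 9*12 = 108)
M = -9/2 (M = (5 + 4)/(5 - 7) = 9/(-2) = 9*(-½) = -9/2 ≈ -4.5000)
z(C, y) = 2*C*(10 + y) (z(C, y) = (2*C)*(10 + y) = 2*C*(10 + y))
B = -339 (B = 2*(-21)*(10 - 9/2) - 1*108 = 2*(-21)*(11/2) - 108 = -231 - 108 = -339)
B*48 = -339*48 = -16272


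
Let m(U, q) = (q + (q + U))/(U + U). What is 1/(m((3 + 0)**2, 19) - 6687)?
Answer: -18/120319 ≈ -0.00014960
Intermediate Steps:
m(U, q) = (U + 2*q)/(2*U) (m(U, q) = (q + (U + q))/((2*U)) = (U + 2*q)*(1/(2*U)) = (U + 2*q)/(2*U))
1/(m((3 + 0)**2, 19) - 6687) = 1/((19 + (3 + 0)**2/2)/((3 + 0)**2) - 6687) = 1/((19 + (1/2)*3**2)/(3**2) - 6687) = 1/((19 + (1/2)*9)/9 - 6687) = 1/((19 + 9/2)/9 - 6687) = 1/((1/9)*(47/2) - 6687) = 1/(47/18 - 6687) = 1/(-120319/18) = -18/120319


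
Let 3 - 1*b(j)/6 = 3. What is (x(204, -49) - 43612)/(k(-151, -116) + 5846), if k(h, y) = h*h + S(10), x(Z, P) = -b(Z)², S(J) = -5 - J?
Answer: -10903/7158 ≈ -1.5232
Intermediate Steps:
b(j) = 0 (b(j) = 18 - 6*3 = 18 - 18 = 0)
x(Z, P) = 0 (x(Z, P) = -1*0² = -1*0 = 0)
k(h, y) = -15 + h² (k(h, y) = h*h + (-5 - 1*10) = h² + (-5 - 10) = h² - 15 = -15 + h²)
(x(204, -49) - 43612)/(k(-151, -116) + 5846) = (0 - 43612)/((-15 + (-151)²) + 5846) = -43612/((-15 + 22801) + 5846) = -43612/(22786 + 5846) = -43612/28632 = -43612*1/28632 = -10903/7158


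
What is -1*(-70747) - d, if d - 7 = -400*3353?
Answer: 1411940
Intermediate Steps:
d = -1341193 (d = 7 - 400*3353 = 7 - 1341200 = -1341193)
-1*(-70747) - d = -1*(-70747) - 1*(-1341193) = 70747 + 1341193 = 1411940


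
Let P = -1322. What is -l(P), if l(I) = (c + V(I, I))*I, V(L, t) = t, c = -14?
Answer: -1766192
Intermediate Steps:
l(I) = I*(-14 + I) (l(I) = (-14 + I)*I = I*(-14 + I))
-l(P) = -(-1322)*(-14 - 1322) = -(-1322)*(-1336) = -1*1766192 = -1766192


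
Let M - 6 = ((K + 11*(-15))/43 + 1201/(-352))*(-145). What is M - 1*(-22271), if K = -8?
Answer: 353502827/15136 ≈ 23355.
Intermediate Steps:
M = 16408971/15136 (M = 6 + ((-8 + 11*(-15))/43 + 1201/(-352))*(-145) = 6 + ((-8 - 165)*(1/43) + 1201*(-1/352))*(-145) = 6 + (-173*1/43 - 1201/352)*(-145) = 6 + (-173/43 - 1201/352)*(-145) = 6 - 112539/15136*(-145) = 6 + 16318155/15136 = 16408971/15136 ≈ 1084.1)
M - 1*(-22271) = 16408971/15136 - 1*(-22271) = 16408971/15136 + 22271 = 353502827/15136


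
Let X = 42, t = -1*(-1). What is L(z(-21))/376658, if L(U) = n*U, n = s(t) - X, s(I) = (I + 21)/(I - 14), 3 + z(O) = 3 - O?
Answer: -5964/2448277 ≈ -0.0024360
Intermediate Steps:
t = 1
z(O) = -O (z(O) = -3 + (3 - O) = -O)
s(I) = (21 + I)/(-14 + I)
n = -568/13 (n = (21 + 1)/(-14 + 1) - 1*42 = 22/(-13) - 42 = -1/13*22 - 42 = -22/13 - 42 = -568/13 ≈ -43.692)
L(U) = -568*U/13
L(z(-21))/376658 = -(-568)*(-21)/13/376658 = -568/13*21*(1/376658) = -11928/13*1/376658 = -5964/2448277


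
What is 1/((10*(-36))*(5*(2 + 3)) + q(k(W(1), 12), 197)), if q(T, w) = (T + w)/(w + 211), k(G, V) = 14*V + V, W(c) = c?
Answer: -408/3671623 ≈ -0.00011112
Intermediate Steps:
k(G, V) = 15*V
q(T, w) = (T + w)/(211 + w)
1/((10*(-36))*(5*(2 + 3)) + q(k(W(1), 12), 197)) = 1/((10*(-36))*(5*(2 + 3)) + (15*12 + 197)/(211 + 197)) = 1/(-1800*5 + (180 + 197)/408) = 1/(-360*25 + (1/408)*377) = 1/(-9000 + 377/408) = 1/(-3671623/408) = -408/3671623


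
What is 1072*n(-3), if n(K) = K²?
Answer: 9648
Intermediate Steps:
1072*n(-3) = 1072*(-3)² = 1072*9 = 9648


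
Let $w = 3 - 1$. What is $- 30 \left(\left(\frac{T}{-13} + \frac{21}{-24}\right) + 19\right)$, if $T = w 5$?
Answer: $- \frac{27075}{52} \approx -520.67$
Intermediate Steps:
$w = 2$ ($w = 3 - 1 = 2$)
$T = 10$ ($T = 2 \cdot 5 = 10$)
$- 30 \left(\left(\frac{T}{-13} + \frac{21}{-24}\right) + 19\right) = - 30 \left(\left(\frac{10}{-13} + \frac{21}{-24}\right) + 19\right) = - 30 \left(\left(10 \left(- \frac{1}{13}\right) + 21 \left(- \frac{1}{24}\right)\right) + 19\right) = - 30 \left(\left(- \frac{10}{13} - \frac{7}{8}\right) + 19\right) = - 30 \left(- \frac{171}{104} + 19\right) = \left(-30\right) \frac{1805}{104} = - \frac{27075}{52}$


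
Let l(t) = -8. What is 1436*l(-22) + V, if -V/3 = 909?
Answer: -14215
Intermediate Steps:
V = -2727 (V = -3*909 = -2727)
1436*l(-22) + V = 1436*(-8) - 2727 = -11488 - 2727 = -14215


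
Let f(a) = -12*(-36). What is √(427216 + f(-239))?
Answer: 8*√6682 ≈ 653.95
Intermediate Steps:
f(a) = 432
√(427216 + f(-239)) = √(427216 + 432) = √427648 = 8*√6682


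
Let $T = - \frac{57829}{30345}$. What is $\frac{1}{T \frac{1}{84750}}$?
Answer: $- \frac{2571738750}{57829} \approx -44471.0$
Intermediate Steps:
$T = - \frac{57829}{30345}$ ($T = \left(-57829\right) \frac{1}{30345} = - \frac{57829}{30345} \approx -1.9057$)
$\frac{1}{T \frac{1}{84750}} = \frac{1}{\left(- \frac{57829}{30345}\right) \frac{1}{84750}} = \frac{1}{- \frac{57829}{2571738750}} = - \frac{2571738750}{57829}$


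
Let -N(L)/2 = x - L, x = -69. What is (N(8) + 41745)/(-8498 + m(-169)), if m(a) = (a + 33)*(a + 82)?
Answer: 41899/3334 ≈ 12.567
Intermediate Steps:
N(L) = 138 + 2*L (N(L) = -2*(-69 - L) = 138 + 2*L)
m(a) = (33 + a)*(82 + a)
(N(8) + 41745)/(-8498 + m(-169)) = ((138 + 2*8) + 41745)/(-8498 + (2706 + (-169)² + 115*(-169))) = ((138 + 16) + 41745)/(-8498 + (2706 + 28561 - 19435)) = (154 + 41745)/(-8498 + 11832) = 41899/3334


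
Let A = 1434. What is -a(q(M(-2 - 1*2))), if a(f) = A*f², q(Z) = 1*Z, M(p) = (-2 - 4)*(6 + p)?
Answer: -206496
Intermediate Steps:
M(p) = -36 - 6*p (M(p) = -6*(6 + p) = -36 - 6*p)
q(Z) = Z
a(f) = 1434*f²
-a(q(M(-2 - 1*2))) = -1434*(-36 - 6*(-2 - 1*2))² = -1434*(-36 - 6*(-2 - 2))² = -1434*(-36 - 6*(-4))² = -1434*(-36 + 24)² = -1434*(-12)² = -1434*144 = -1*206496 = -206496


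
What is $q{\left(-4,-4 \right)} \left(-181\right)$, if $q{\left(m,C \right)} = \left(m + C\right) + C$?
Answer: $2172$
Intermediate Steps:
$q{\left(m,C \right)} = m + 2 C$ ($q{\left(m,C \right)} = \left(C + m\right) + C = m + 2 C$)
$q{\left(-4,-4 \right)} \left(-181\right) = \left(-4 + 2 \left(-4\right)\right) \left(-181\right) = \left(-4 - 8\right) \left(-181\right) = \left(-12\right) \left(-181\right) = 2172$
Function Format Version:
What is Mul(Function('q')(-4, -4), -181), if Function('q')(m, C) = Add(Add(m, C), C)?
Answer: 2172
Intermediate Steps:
Function('q')(m, C) = Add(m, Mul(2, C)) (Function('q')(m, C) = Add(Add(C, m), C) = Add(m, Mul(2, C)))
Mul(Function('q')(-4, -4), -181) = Mul(Add(-4, Mul(2, -4)), -181) = Mul(Add(-4, -8), -181) = Mul(-12, -181) = 2172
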